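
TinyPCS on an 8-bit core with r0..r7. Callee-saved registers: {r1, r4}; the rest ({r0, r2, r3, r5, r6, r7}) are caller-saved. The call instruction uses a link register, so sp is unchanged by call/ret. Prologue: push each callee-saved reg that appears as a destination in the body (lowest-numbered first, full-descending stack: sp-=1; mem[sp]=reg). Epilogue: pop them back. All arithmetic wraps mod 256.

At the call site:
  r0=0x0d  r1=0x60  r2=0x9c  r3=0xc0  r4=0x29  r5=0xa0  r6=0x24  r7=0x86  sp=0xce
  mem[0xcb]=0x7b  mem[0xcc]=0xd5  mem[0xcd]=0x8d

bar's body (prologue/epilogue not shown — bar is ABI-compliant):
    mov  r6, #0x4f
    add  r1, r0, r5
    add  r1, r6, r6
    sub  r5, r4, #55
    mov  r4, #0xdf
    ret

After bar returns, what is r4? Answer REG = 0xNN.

REG = 0x29

prologue: push r1 → mem[0xcd]=0x60, sp=0xcd
prologue: push r4 → mem[0xcc]=0x29, sp=0xcc
body[0] mov  r6, #0x4f → r6=0x4f
body[1] add  r1, r0, r5 → r1=0xad
body[2] add  r1, r6, r6 → r1=0x9e
body[3] sub  r5, r4, #55 → r5=0xf2
body[4] mov  r4, #0xdf → r4=0xdf
epilogue: pop r4=0x29, sp=0xcd
epilogue: pop r1=0x60, sp=0xce
r4 is callee-saved → restored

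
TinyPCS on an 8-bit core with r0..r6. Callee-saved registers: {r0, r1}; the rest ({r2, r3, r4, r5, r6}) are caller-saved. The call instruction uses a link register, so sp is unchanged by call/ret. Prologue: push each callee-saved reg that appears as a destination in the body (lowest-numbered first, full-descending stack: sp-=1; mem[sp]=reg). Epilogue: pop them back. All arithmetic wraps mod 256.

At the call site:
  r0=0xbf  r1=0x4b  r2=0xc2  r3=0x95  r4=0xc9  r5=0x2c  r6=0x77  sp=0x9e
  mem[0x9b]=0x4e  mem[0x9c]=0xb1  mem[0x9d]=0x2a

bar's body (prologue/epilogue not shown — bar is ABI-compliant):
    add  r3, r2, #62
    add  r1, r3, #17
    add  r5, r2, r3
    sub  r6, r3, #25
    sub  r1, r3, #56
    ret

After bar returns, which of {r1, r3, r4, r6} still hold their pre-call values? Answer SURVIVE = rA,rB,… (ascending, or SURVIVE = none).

SURVIVE = r1,r4

prologue: push r1 → mem[0x9d]=0x4b, sp=0x9d
body[0] add  r3, r2, #62 → r3=0x00
body[1] add  r1, r3, #17 → r1=0x11
body[2] add  r5, r2, r3 → r5=0xc2
body[3] sub  r6, r3, #25 → r6=0xe7
body[4] sub  r1, r3, #56 → r1=0xc8
epilogue: pop r1=0x4b, sp=0x9e
r1: callee-saved, written=True
r3: caller-saved, written=True
r4: caller-saved, written=False
r6: caller-saved, written=True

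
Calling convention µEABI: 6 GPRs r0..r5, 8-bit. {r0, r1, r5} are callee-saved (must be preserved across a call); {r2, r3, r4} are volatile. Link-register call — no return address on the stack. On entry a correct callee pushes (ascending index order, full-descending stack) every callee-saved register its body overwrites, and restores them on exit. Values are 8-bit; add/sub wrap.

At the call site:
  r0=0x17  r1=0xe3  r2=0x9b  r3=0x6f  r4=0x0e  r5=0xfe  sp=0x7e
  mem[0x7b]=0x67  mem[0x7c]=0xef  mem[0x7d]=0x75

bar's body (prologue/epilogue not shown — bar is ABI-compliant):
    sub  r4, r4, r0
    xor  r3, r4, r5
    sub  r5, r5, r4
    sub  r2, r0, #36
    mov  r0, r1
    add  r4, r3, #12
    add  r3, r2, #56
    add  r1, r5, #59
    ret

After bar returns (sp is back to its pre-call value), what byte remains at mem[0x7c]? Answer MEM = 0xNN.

MEM = 0xe3

prologue: push r0 → mem[0x7d]=0x17, sp=0x7d
prologue: push r1 → mem[0x7c]=0xe3, sp=0x7c
prologue: push r5 → mem[0x7b]=0xfe, sp=0x7b
body[0] sub  r4, r4, r0 → r4=0xf7
body[1] xor  r3, r4, r5 → r3=0x09
body[2] sub  r5, r5, r4 → r5=0x07
body[3] sub  r2, r0, #36 → r2=0xf3
body[4] mov  r0, r1 → r0=0xe3
body[5] add  r4, r3, #12 → r4=0x15
body[6] add  r3, r2, #56 → r3=0x2b
body[7] add  r1, r5, #59 → r1=0x42
epilogue: pop r5=0xfe, sp=0x7c
epilogue: pop r1=0xe3, sp=0x7d
epilogue: pop r0=0x17, sp=0x7e
prologue pushed ['r0', 'r1', 'r5'] at ['0x7d', '0x7c', '0x7b']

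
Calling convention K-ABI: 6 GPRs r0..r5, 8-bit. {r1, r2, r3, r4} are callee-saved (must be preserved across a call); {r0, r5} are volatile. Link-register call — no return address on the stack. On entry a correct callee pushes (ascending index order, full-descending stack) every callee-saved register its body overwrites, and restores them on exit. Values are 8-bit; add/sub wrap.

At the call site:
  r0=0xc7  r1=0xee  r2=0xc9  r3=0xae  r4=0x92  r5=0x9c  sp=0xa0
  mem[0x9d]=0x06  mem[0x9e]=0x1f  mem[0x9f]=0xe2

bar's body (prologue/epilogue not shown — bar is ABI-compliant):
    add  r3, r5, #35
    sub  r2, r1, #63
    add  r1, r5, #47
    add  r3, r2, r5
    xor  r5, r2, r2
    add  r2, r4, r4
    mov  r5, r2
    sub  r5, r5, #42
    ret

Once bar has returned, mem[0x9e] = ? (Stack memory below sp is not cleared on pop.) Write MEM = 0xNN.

prologue: push r1 → mem[0x9f]=0xee, sp=0x9f
prologue: push r2 → mem[0x9e]=0xc9, sp=0x9e
prologue: push r3 → mem[0x9d]=0xae, sp=0x9d
body[0] add  r3, r5, #35 → r3=0xbf
body[1] sub  r2, r1, #63 → r2=0xaf
body[2] add  r1, r5, #47 → r1=0xcb
body[3] add  r3, r2, r5 → r3=0x4b
body[4] xor  r5, r2, r2 → r5=0x00
body[5] add  r2, r4, r4 → r2=0x24
body[6] mov  r5, r2 → r5=0x24
body[7] sub  r5, r5, #42 → r5=0xfa
epilogue: pop r3=0xae, sp=0x9e
epilogue: pop r2=0xc9, sp=0x9f
epilogue: pop r1=0xee, sp=0xa0
prologue pushed ['r1', 'r2', 'r3'] at ['0x9f', '0x9e', '0x9d']

MEM = 0xc9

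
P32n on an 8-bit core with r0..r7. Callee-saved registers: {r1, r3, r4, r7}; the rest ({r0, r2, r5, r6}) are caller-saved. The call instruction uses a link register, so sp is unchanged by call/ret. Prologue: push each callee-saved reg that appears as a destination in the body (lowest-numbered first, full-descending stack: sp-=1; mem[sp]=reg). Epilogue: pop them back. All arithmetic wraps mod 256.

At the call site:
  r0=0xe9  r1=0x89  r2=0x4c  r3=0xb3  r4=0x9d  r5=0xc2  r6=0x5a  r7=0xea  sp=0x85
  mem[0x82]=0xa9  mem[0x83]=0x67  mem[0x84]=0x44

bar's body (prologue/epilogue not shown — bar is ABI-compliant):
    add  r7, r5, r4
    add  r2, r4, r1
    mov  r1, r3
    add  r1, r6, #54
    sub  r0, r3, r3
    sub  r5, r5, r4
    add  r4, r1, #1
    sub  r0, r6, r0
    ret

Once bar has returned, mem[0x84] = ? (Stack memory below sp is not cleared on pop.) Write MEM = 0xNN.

MEM = 0x89

prologue: push r1 -> mem[0x84]=0x89, sp=0x84
prologue: push r4 -> mem[0x83]=0x9d, sp=0x83
prologue: push r7 -> mem[0x82]=0xea, sp=0x82
body[0] add  r7, r5, r4 -> r7=0x5f
body[1] add  r2, r4, r1 -> r2=0x26
body[2] mov  r1, r3 -> r1=0xb3
body[3] add  r1, r6, #54 -> r1=0x90
body[4] sub  r0, r3, r3 -> r0=0x00
body[5] sub  r5, r5, r4 -> r5=0x25
body[6] add  r4, r1, #1 -> r4=0x91
body[7] sub  r0, r6, r0 -> r0=0x5a
epilogue: pop r7=0xea, sp=0x83
epilogue: pop r4=0x9d, sp=0x84
epilogue: pop r1=0x89, sp=0x85
prologue pushed ['r1', 'r4', 'r7'] at ['0x84', '0x83', '0x82']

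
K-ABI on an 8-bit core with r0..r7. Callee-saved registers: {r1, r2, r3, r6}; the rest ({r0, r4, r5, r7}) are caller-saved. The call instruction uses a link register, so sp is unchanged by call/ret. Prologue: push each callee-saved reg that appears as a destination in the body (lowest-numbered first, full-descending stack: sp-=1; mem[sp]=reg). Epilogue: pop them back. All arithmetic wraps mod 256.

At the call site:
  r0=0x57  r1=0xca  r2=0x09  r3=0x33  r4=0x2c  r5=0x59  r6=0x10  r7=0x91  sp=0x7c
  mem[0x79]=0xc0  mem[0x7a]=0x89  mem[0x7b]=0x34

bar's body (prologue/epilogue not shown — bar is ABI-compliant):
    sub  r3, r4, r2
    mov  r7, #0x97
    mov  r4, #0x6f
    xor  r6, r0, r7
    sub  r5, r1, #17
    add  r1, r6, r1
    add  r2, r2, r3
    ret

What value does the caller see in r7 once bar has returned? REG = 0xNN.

REG = 0x97

prologue: push r1 -> mem[0x7b]=0xca, sp=0x7b
prologue: push r2 -> mem[0x7a]=0x09, sp=0x7a
prologue: push r3 -> mem[0x79]=0x33, sp=0x79
prologue: push r6 -> mem[0x78]=0x10, sp=0x78
body[0] sub  r3, r4, r2 -> r3=0x23
body[1] mov  r7, #0x97 -> r7=0x97
body[2] mov  r4, #0x6f -> r4=0x6f
body[3] xor  r6, r0, r7 -> r6=0xc0
body[4] sub  r5, r1, #17 -> r5=0xb9
body[5] add  r1, r6, r1 -> r1=0x8a
body[6] add  r2, r2, r3 -> r2=0x2c
epilogue: pop r6=0x10, sp=0x79
epilogue: pop r3=0x33, sp=0x7a
epilogue: pop r2=0x09, sp=0x7b
epilogue: pop r1=0xca, sp=0x7c
r7 is caller-saved -> body value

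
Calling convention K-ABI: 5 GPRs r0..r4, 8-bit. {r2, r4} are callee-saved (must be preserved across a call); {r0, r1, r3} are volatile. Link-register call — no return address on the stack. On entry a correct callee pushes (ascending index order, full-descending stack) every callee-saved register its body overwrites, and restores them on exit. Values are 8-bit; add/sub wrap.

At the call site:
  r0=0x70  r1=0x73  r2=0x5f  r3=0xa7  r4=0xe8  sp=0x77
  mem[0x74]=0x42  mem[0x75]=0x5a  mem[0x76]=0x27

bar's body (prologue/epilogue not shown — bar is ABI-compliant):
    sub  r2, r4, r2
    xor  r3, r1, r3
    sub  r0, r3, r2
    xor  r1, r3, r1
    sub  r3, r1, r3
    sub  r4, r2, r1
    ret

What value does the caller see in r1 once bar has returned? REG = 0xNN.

REG = 0xa7

prologue: push r2 -> mem[0x76]=0x5f, sp=0x76
prologue: push r4 -> mem[0x75]=0xe8, sp=0x75
body[0] sub  r2, r4, r2 -> r2=0x89
body[1] xor  r3, r1, r3 -> r3=0xd4
body[2] sub  r0, r3, r2 -> r0=0x4b
body[3] xor  r1, r3, r1 -> r1=0xa7
body[4] sub  r3, r1, r3 -> r3=0xd3
body[5] sub  r4, r2, r1 -> r4=0xe2
epilogue: pop r4=0xe8, sp=0x76
epilogue: pop r2=0x5f, sp=0x77
r1 is caller-saved -> body value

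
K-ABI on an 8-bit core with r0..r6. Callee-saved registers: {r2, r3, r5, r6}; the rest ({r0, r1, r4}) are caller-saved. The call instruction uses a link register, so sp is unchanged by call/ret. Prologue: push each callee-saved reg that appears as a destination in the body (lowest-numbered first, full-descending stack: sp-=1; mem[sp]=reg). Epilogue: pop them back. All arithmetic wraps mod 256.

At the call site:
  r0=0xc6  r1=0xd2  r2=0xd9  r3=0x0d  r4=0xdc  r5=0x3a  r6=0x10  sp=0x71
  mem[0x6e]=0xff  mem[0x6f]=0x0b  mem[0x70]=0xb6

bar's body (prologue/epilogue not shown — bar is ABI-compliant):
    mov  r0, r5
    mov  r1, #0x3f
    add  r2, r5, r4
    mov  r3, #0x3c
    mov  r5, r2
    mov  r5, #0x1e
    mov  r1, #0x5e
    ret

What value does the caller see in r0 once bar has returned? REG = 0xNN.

prologue: push r2 -> mem[0x70]=0xd9, sp=0x70
prologue: push r3 -> mem[0x6f]=0x0d, sp=0x6f
prologue: push r5 -> mem[0x6e]=0x3a, sp=0x6e
body[0] mov  r0, r5 -> r0=0x3a
body[1] mov  r1, #0x3f -> r1=0x3f
body[2] add  r2, r5, r4 -> r2=0x16
body[3] mov  r3, #0x3c -> r3=0x3c
body[4] mov  r5, r2 -> r5=0x16
body[5] mov  r5, #0x1e -> r5=0x1e
body[6] mov  r1, #0x5e -> r1=0x5e
epilogue: pop r5=0x3a, sp=0x6f
epilogue: pop r3=0x0d, sp=0x70
epilogue: pop r2=0xd9, sp=0x71
r0 is caller-saved -> body value

REG = 0x3a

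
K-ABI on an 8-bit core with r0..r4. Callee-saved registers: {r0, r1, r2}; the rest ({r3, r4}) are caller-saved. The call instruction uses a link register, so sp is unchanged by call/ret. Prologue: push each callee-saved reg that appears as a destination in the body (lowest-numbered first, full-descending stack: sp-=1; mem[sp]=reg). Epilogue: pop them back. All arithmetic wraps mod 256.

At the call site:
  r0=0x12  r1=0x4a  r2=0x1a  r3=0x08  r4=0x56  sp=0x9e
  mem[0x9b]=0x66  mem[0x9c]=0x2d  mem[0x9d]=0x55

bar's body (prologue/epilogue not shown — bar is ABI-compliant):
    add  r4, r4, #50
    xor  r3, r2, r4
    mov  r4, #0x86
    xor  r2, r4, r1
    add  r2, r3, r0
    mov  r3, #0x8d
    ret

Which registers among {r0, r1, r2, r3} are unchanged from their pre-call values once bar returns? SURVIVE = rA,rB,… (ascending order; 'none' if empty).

SURVIVE = r0,r1,r2

prologue: push r2 -> mem[0x9d]=0x1a, sp=0x9d
body[0] add  r4, r4, #50 -> r4=0x88
body[1] xor  r3, r2, r4 -> r3=0x92
body[2] mov  r4, #0x86 -> r4=0x86
body[3] xor  r2, r4, r1 -> r2=0xcc
body[4] add  r2, r3, r0 -> r2=0xa4
body[5] mov  r3, #0x8d -> r3=0x8d
epilogue: pop r2=0x1a, sp=0x9e
r0: callee-saved, written=False
r1: callee-saved, written=False
r2: callee-saved, written=True
r3: caller-saved, written=True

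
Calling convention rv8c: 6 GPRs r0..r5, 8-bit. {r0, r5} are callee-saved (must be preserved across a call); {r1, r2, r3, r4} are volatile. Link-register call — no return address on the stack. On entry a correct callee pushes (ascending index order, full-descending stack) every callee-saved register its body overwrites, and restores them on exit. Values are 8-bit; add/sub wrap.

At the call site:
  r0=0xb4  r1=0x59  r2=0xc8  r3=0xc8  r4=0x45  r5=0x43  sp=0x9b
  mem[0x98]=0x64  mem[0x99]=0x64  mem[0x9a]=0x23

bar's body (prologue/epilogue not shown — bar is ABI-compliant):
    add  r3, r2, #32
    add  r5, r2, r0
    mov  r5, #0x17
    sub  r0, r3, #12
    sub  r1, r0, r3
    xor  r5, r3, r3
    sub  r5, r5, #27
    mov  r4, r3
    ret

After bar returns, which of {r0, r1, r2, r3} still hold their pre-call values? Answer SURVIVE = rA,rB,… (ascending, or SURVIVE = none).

prologue: push r0 → mem[0x9a]=0xb4, sp=0x9a
prologue: push r5 → mem[0x99]=0x43, sp=0x99
body[0] add  r3, r2, #32 → r3=0xe8
body[1] add  r5, r2, r0 → r5=0x7c
body[2] mov  r5, #0x17 → r5=0x17
body[3] sub  r0, r3, #12 → r0=0xdc
body[4] sub  r1, r0, r3 → r1=0xf4
body[5] xor  r5, r3, r3 → r5=0x00
body[6] sub  r5, r5, #27 → r5=0xe5
body[7] mov  r4, r3 → r4=0xe8
epilogue: pop r5=0x43, sp=0x9a
epilogue: pop r0=0xb4, sp=0x9b
r0: callee-saved, written=True
r1: caller-saved, written=True
r2: caller-saved, written=False
r3: caller-saved, written=True

SURVIVE = r0,r2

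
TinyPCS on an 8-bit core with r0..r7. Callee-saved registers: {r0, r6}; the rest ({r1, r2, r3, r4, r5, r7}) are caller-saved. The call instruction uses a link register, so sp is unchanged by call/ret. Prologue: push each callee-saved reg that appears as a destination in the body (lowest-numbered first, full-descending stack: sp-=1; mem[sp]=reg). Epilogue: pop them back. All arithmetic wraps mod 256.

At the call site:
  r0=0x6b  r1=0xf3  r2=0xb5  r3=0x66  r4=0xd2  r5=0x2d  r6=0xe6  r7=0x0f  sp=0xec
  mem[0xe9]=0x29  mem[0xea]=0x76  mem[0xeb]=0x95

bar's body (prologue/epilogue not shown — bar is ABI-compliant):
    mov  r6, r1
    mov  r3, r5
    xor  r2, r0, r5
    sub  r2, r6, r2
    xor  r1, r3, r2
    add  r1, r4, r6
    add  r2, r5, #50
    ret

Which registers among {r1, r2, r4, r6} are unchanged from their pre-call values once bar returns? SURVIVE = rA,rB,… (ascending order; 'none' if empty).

SURVIVE = r4,r6

prologue: push r6 → mem[0xeb]=0xe6, sp=0xeb
body[0] mov  r6, r1 → r6=0xf3
body[1] mov  r3, r5 → r3=0x2d
body[2] xor  r2, r0, r5 → r2=0x46
body[3] sub  r2, r6, r2 → r2=0xad
body[4] xor  r1, r3, r2 → r1=0x80
body[5] add  r1, r4, r6 → r1=0xc5
body[6] add  r2, r5, #50 → r2=0x5f
epilogue: pop r6=0xe6, sp=0xec
r1: caller-saved, written=True
r2: caller-saved, written=True
r4: caller-saved, written=False
r6: callee-saved, written=True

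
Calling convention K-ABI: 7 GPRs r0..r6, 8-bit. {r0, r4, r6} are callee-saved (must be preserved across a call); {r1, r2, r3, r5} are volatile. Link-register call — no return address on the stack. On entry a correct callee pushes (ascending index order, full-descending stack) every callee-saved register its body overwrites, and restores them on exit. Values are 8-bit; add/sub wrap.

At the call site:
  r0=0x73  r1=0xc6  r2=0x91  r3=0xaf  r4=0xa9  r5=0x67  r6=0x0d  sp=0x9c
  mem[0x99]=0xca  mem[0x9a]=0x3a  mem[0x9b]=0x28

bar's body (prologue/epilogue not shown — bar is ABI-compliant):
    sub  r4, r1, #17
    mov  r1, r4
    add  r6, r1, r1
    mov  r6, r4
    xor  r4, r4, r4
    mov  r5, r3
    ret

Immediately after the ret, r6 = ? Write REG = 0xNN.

prologue: push r4 -> mem[0x9b]=0xa9, sp=0x9b
prologue: push r6 -> mem[0x9a]=0x0d, sp=0x9a
body[0] sub  r4, r1, #17 -> r4=0xb5
body[1] mov  r1, r4 -> r1=0xb5
body[2] add  r6, r1, r1 -> r6=0x6a
body[3] mov  r6, r4 -> r6=0xb5
body[4] xor  r4, r4, r4 -> r4=0x00
body[5] mov  r5, r3 -> r5=0xaf
epilogue: pop r6=0x0d, sp=0x9b
epilogue: pop r4=0xa9, sp=0x9c
r6 is callee-saved -> restored

REG = 0x0d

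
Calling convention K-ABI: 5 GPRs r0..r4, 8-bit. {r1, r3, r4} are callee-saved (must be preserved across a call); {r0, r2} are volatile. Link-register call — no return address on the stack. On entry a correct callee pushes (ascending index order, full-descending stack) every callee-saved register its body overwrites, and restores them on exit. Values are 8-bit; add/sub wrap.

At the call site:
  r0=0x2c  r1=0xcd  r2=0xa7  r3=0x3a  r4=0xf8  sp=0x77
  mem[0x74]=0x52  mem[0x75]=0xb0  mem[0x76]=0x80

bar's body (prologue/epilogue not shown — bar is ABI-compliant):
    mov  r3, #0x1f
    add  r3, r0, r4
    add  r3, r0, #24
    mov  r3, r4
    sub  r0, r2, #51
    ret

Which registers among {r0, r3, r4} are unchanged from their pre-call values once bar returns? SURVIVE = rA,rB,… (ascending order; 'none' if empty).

prologue: push r3 → mem[0x76]=0x3a, sp=0x76
body[0] mov  r3, #0x1f → r3=0x1f
body[1] add  r3, r0, r4 → r3=0x24
body[2] add  r3, r0, #24 → r3=0x44
body[3] mov  r3, r4 → r3=0xf8
body[4] sub  r0, r2, #51 → r0=0x74
epilogue: pop r3=0x3a, sp=0x77
r0: caller-saved, written=True
r3: callee-saved, written=True
r4: callee-saved, written=False

SURVIVE = r3,r4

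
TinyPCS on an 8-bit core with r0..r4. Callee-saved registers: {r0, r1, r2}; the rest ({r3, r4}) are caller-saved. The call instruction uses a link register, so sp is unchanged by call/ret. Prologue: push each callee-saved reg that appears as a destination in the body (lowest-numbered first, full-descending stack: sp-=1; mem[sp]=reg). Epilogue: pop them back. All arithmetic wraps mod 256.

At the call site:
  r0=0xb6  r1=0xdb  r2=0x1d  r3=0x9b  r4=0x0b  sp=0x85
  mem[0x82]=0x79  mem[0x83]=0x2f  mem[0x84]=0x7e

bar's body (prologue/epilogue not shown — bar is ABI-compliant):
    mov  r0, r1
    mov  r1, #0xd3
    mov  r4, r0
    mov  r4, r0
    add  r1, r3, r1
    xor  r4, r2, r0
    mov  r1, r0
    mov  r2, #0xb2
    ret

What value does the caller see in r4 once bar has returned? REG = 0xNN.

REG = 0xc6

prologue: push r0 -> mem[0x84]=0xb6, sp=0x84
prologue: push r1 -> mem[0x83]=0xdb, sp=0x83
prologue: push r2 -> mem[0x82]=0x1d, sp=0x82
body[0] mov  r0, r1 -> r0=0xdb
body[1] mov  r1, #0xd3 -> r1=0xd3
body[2] mov  r4, r0 -> r4=0xdb
body[3] mov  r4, r0 -> r4=0xdb
body[4] add  r1, r3, r1 -> r1=0x6e
body[5] xor  r4, r2, r0 -> r4=0xc6
body[6] mov  r1, r0 -> r1=0xdb
body[7] mov  r2, #0xb2 -> r2=0xb2
epilogue: pop r2=0x1d, sp=0x83
epilogue: pop r1=0xdb, sp=0x84
epilogue: pop r0=0xb6, sp=0x85
r4 is caller-saved -> body value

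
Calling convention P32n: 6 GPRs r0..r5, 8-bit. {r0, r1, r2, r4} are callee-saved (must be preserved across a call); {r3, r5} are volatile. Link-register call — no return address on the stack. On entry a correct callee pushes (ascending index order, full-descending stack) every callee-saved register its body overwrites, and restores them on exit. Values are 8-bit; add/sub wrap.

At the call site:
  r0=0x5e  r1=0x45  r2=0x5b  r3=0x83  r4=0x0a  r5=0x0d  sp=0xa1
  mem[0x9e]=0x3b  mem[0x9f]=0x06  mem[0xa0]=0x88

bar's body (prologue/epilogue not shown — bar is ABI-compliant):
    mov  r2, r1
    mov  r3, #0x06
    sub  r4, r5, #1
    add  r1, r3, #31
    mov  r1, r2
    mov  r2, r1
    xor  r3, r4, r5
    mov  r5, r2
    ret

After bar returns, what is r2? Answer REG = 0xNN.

prologue: push r1 -> mem[0xa0]=0x45, sp=0xa0
prologue: push r2 -> mem[0x9f]=0x5b, sp=0x9f
prologue: push r4 -> mem[0x9e]=0x0a, sp=0x9e
body[0] mov  r2, r1 -> r2=0x45
body[1] mov  r3, #0x06 -> r3=0x06
body[2] sub  r4, r5, #1 -> r4=0x0c
body[3] add  r1, r3, #31 -> r1=0x25
body[4] mov  r1, r2 -> r1=0x45
body[5] mov  r2, r1 -> r2=0x45
body[6] xor  r3, r4, r5 -> r3=0x01
body[7] mov  r5, r2 -> r5=0x45
epilogue: pop r4=0x0a, sp=0x9f
epilogue: pop r2=0x5b, sp=0xa0
epilogue: pop r1=0x45, sp=0xa1
r2 is callee-saved -> restored

REG = 0x5b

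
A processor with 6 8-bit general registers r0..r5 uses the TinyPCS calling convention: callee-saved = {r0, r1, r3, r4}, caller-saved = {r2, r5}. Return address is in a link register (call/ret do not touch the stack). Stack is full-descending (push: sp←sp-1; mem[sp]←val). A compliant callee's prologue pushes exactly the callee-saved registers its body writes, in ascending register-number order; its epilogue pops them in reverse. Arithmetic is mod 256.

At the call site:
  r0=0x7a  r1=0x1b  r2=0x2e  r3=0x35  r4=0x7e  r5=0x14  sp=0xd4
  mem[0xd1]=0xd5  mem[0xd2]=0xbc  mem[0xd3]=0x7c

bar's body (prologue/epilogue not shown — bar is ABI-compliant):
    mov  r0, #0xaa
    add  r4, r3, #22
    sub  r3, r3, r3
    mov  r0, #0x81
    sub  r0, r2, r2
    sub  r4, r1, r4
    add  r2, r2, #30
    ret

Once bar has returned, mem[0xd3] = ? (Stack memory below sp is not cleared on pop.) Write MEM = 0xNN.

MEM = 0x7a

prologue: push r0 → mem[0xd3]=0x7a, sp=0xd3
prologue: push r3 → mem[0xd2]=0x35, sp=0xd2
prologue: push r4 → mem[0xd1]=0x7e, sp=0xd1
body[0] mov  r0, #0xaa → r0=0xaa
body[1] add  r4, r3, #22 → r4=0x4b
body[2] sub  r3, r3, r3 → r3=0x00
body[3] mov  r0, #0x81 → r0=0x81
body[4] sub  r0, r2, r2 → r0=0x00
body[5] sub  r4, r1, r4 → r4=0xd0
body[6] add  r2, r2, #30 → r2=0x4c
epilogue: pop r4=0x7e, sp=0xd2
epilogue: pop r3=0x35, sp=0xd3
epilogue: pop r0=0x7a, sp=0xd4
prologue pushed ['r0', 'r3', 'r4'] at ['0xd3', '0xd2', '0xd1']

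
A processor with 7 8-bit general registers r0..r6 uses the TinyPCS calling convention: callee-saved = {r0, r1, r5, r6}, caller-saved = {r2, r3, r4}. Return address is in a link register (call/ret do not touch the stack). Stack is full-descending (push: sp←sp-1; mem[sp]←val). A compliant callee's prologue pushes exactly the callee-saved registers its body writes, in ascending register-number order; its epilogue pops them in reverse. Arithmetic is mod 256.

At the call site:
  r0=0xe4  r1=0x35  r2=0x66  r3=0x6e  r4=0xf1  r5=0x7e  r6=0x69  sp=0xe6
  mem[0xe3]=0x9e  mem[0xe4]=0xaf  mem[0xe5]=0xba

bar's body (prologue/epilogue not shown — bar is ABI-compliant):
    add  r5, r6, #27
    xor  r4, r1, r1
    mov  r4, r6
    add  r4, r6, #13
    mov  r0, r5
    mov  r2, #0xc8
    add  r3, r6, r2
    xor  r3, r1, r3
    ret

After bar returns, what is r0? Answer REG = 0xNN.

REG = 0xe4

prologue: push r0 -> mem[0xe5]=0xe4, sp=0xe5
prologue: push r5 -> mem[0xe4]=0x7e, sp=0xe4
body[0] add  r5, r6, #27 -> r5=0x84
body[1] xor  r4, r1, r1 -> r4=0x00
body[2] mov  r4, r6 -> r4=0x69
body[3] add  r4, r6, #13 -> r4=0x76
body[4] mov  r0, r5 -> r0=0x84
body[5] mov  r2, #0xc8 -> r2=0xc8
body[6] add  r3, r6, r2 -> r3=0x31
body[7] xor  r3, r1, r3 -> r3=0x04
epilogue: pop r5=0x7e, sp=0xe5
epilogue: pop r0=0xe4, sp=0xe6
r0 is callee-saved -> restored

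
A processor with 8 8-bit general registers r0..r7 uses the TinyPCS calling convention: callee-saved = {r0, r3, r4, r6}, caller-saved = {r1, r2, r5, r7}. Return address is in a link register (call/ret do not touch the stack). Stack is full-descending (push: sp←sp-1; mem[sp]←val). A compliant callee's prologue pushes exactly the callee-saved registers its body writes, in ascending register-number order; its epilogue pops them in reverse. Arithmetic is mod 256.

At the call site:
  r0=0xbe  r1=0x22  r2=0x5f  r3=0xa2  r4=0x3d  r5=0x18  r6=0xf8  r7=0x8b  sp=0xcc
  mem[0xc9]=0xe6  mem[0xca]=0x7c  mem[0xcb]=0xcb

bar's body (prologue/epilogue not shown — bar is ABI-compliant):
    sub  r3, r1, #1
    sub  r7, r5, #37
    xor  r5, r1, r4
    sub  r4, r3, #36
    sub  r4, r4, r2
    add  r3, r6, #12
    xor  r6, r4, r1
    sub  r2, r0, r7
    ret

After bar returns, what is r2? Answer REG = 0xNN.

REG = 0xcb

prologue: push r3 → mem[0xcb]=0xa2, sp=0xcb
prologue: push r4 → mem[0xca]=0x3d, sp=0xca
prologue: push r6 → mem[0xc9]=0xf8, sp=0xc9
body[0] sub  r3, r1, #1 → r3=0x21
body[1] sub  r7, r5, #37 → r7=0xf3
body[2] xor  r5, r1, r4 → r5=0x1f
body[3] sub  r4, r3, #36 → r4=0xfd
body[4] sub  r4, r4, r2 → r4=0x9e
body[5] add  r3, r6, #12 → r3=0x04
body[6] xor  r6, r4, r1 → r6=0xbc
body[7] sub  r2, r0, r7 → r2=0xcb
epilogue: pop r6=0xf8, sp=0xca
epilogue: pop r4=0x3d, sp=0xcb
epilogue: pop r3=0xa2, sp=0xcc
r2 is caller-saved → body value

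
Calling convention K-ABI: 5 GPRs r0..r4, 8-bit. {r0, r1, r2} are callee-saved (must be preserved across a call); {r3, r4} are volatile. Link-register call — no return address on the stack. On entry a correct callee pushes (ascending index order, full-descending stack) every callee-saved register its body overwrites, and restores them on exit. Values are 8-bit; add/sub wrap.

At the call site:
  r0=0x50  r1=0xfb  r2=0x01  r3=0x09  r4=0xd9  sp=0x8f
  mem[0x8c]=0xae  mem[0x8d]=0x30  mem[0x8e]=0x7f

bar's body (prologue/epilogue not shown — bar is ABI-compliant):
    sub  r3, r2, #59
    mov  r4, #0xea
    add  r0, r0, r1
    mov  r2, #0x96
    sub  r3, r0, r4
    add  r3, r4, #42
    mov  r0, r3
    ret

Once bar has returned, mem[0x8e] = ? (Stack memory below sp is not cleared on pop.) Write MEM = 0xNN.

MEM = 0x50

prologue: push r0 → mem[0x8e]=0x50, sp=0x8e
prologue: push r2 → mem[0x8d]=0x01, sp=0x8d
body[0] sub  r3, r2, #59 → r3=0xc6
body[1] mov  r4, #0xea → r4=0xea
body[2] add  r0, r0, r1 → r0=0x4b
body[3] mov  r2, #0x96 → r2=0x96
body[4] sub  r3, r0, r4 → r3=0x61
body[5] add  r3, r4, #42 → r3=0x14
body[6] mov  r0, r3 → r0=0x14
epilogue: pop r2=0x01, sp=0x8e
epilogue: pop r0=0x50, sp=0x8f
prologue pushed ['r0', 'r2'] at ['0x8e', '0x8d']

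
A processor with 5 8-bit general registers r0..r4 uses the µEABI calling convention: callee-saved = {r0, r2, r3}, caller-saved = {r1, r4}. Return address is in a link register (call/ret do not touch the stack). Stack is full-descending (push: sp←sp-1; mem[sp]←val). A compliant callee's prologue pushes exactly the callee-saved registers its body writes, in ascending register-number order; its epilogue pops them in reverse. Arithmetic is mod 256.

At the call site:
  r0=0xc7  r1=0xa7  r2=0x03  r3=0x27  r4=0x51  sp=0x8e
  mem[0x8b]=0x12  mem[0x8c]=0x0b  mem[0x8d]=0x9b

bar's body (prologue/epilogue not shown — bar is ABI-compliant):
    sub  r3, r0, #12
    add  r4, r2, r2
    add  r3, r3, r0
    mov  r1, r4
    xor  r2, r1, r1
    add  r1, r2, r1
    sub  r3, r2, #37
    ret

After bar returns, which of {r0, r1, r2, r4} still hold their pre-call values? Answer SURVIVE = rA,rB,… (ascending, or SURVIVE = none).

SURVIVE = r0,r2

prologue: push r2 → mem[0x8d]=0x03, sp=0x8d
prologue: push r3 → mem[0x8c]=0x27, sp=0x8c
body[0] sub  r3, r0, #12 → r3=0xbb
body[1] add  r4, r2, r2 → r4=0x06
body[2] add  r3, r3, r0 → r3=0x82
body[3] mov  r1, r4 → r1=0x06
body[4] xor  r2, r1, r1 → r2=0x00
body[5] add  r1, r2, r1 → r1=0x06
body[6] sub  r3, r2, #37 → r3=0xdb
epilogue: pop r3=0x27, sp=0x8d
epilogue: pop r2=0x03, sp=0x8e
r0: callee-saved, written=False
r1: caller-saved, written=True
r2: callee-saved, written=True
r4: caller-saved, written=True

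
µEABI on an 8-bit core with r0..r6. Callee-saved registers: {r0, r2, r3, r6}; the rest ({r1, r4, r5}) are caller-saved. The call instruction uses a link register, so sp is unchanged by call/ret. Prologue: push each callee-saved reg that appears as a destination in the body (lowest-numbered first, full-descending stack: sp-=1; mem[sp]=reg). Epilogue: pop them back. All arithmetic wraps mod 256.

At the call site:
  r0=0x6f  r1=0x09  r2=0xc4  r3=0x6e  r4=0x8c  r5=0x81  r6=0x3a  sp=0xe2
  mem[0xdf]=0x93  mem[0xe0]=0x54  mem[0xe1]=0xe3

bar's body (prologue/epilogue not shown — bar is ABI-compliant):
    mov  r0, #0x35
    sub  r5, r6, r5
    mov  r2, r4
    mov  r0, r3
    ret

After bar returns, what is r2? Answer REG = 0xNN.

REG = 0xc4

prologue: push r0 → mem[0xe1]=0x6f, sp=0xe1
prologue: push r2 → mem[0xe0]=0xc4, sp=0xe0
body[0] mov  r0, #0x35 → r0=0x35
body[1] sub  r5, r6, r5 → r5=0xb9
body[2] mov  r2, r4 → r2=0x8c
body[3] mov  r0, r3 → r0=0x6e
epilogue: pop r2=0xc4, sp=0xe1
epilogue: pop r0=0x6f, sp=0xe2
r2 is callee-saved → restored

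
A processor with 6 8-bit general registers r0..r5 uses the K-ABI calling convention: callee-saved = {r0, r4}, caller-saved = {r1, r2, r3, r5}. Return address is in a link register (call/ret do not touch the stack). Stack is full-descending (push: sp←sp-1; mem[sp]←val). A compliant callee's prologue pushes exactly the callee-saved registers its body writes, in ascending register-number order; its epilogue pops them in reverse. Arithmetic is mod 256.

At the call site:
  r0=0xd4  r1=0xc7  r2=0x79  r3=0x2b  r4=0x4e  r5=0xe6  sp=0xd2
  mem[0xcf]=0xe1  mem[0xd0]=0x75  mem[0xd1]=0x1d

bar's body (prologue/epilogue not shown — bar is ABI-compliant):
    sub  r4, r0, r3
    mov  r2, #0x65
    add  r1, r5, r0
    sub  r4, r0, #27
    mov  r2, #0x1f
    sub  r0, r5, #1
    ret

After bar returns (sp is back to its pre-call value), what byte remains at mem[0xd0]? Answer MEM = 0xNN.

MEM = 0x4e

prologue: push r0 → mem[0xd1]=0xd4, sp=0xd1
prologue: push r4 → mem[0xd0]=0x4e, sp=0xd0
body[0] sub  r4, r0, r3 → r4=0xa9
body[1] mov  r2, #0x65 → r2=0x65
body[2] add  r1, r5, r0 → r1=0xba
body[3] sub  r4, r0, #27 → r4=0xb9
body[4] mov  r2, #0x1f → r2=0x1f
body[5] sub  r0, r5, #1 → r0=0xe5
epilogue: pop r4=0x4e, sp=0xd1
epilogue: pop r0=0xd4, sp=0xd2
prologue pushed ['r0', 'r4'] at ['0xd1', '0xd0']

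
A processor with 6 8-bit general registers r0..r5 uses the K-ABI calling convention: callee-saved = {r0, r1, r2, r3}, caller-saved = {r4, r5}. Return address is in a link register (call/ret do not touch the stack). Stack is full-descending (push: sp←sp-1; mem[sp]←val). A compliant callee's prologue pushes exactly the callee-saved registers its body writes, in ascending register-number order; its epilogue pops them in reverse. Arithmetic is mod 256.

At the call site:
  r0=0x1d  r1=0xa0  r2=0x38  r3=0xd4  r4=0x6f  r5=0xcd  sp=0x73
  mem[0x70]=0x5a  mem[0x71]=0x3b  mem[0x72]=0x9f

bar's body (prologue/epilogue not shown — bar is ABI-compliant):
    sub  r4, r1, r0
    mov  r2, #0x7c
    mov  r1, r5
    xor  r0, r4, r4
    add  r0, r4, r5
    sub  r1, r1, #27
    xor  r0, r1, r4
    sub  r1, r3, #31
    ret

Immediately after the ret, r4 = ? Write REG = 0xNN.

prologue: push r0 -> mem[0x72]=0x1d, sp=0x72
prologue: push r1 -> mem[0x71]=0xa0, sp=0x71
prologue: push r2 -> mem[0x70]=0x38, sp=0x70
body[0] sub  r4, r1, r0 -> r4=0x83
body[1] mov  r2, #0x7c -> r2=0x7c
body[2] mov  r1, r5 -> r1=0xcd
body[3] xor  r0, r4, r4 -> r0=0x00
body[4] add  r0, r4, r5 -> r0=0x50
body[5] sub  r1, r1, #27 -> r1=0xb2
body[6] xor  r0, r1, r4 -> r0=0x31
body[7] sub  r1, r3, #31 -> r1=0xb5
epilogue: pop r2=0x38, sp=0x71
epilogue: pop r1=0xa0, sp=0x72
epilogue: pop r0=0x1d, sp=0x73
r4 is caller-saved -> body value

REG = 0x83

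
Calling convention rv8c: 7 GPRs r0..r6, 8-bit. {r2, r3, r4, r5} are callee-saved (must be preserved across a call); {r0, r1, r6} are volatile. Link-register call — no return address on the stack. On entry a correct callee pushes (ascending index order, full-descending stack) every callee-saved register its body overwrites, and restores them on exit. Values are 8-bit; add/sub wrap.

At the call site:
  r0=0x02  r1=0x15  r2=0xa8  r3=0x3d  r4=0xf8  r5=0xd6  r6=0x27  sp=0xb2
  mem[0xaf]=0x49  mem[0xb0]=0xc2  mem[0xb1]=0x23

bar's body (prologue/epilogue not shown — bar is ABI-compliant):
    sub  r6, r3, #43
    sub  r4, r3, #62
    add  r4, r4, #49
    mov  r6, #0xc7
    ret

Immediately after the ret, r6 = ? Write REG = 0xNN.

prologue: push r4 -> mem[0xb1]=0xf8, sp=0xb1
body[0] sub  r6, r3, #43 -> r6=0x12
body[1] sub  r4, r3, #62 -> r4=0xff
body[2] add  r4, r4, #49 -> r4=0x30
body[3] mov  r6, #0xc7 -> r6=0xc7
epilogue: pop r4=0xf8, sp=0xb2
r6 is caller-saved -> body value

REG = 0xc7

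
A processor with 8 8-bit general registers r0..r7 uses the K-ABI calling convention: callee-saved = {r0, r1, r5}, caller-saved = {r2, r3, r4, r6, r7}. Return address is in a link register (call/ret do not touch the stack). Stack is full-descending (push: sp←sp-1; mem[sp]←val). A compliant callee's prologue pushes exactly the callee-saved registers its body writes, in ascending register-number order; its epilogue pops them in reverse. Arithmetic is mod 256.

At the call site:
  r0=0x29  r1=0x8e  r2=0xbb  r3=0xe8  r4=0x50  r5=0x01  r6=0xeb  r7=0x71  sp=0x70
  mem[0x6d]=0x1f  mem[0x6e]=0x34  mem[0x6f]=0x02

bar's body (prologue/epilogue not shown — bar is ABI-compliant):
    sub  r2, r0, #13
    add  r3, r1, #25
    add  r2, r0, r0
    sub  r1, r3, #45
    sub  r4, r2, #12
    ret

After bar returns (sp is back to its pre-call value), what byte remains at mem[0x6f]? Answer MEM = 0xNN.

prologue: push r1 → mem[0x6f]=0x8e, sp=0x6f
body[0] sub  r2, r0, #13 → r2=0x1c
body[1] add  r3, r1, #25 → r3=0xa7
body[2] add  r2, r0, r0 → r2=0x52
body[3] sub  r1, r3, #45 → r1=0x7a
body[4] sub  r4, r2, #12 → r4=0x46
epilogue: pop r1=0x8e, sp=0x70
prologue pushed ['r1'] at ['0x6f']

MEM = 0x8e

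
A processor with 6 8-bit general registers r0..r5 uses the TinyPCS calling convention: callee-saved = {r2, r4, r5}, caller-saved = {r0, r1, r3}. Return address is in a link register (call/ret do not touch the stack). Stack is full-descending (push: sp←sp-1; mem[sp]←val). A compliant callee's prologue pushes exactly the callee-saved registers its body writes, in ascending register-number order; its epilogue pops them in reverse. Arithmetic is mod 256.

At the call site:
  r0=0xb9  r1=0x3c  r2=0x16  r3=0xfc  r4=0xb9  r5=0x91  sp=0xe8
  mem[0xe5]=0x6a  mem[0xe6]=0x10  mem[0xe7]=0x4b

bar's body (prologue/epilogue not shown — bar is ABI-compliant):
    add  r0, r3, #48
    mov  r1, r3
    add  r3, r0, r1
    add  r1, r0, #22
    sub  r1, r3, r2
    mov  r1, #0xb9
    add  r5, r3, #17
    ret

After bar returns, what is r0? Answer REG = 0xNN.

REG = 0x2c

prologue: push r5 → mem[0xe7]=0x91, sp=0xe7
body[0] add  r0, r3, #48 → r0=0x2c
body[1] mov  r1, r3 → r1=0xfc
body[2] add  r3, r0, r1 → r3=0x28
body[3] add  r1, r0, #22 → r1=0x42
body[4] sub  r1, r3, r2 → r1=0x12
body[5] mov  r1, #0xb9 → r1=0xb9
body[6] add  r5, r3, #17 → r5=0x39
epilogue: pop r5=0x91, sp=0xe8
r0 is caller-saved → body value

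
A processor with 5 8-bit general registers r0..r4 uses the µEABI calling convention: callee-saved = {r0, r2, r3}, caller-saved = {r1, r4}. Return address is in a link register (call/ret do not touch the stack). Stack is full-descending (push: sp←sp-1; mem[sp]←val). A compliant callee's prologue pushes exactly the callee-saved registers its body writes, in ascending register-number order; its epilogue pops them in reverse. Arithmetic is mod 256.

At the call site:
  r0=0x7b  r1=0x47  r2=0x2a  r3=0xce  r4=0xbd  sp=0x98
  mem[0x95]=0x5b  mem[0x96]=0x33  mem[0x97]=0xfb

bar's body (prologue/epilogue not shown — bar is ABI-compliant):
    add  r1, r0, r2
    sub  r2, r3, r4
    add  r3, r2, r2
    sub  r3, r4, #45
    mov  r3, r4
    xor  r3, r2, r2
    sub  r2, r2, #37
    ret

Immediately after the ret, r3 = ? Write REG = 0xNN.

REG = 0xce

prologue: push r2 → mem[0x97]=0x2a, sp=0x97
prologue: push r3 → mem[0x96]=0xce, sp=0x96
body[0] add  r1, r0, r2 → r1=0xa5
body[1] sub  r2, r3, r4 → r2=0x11
body[2] add  r3, r2, r2 → r3=0x22
body[3] sub  r3, r4, #45 → r3=0x90
body[4] mov  r3, r4 → r3=0xbd
body[5] xor  r3, r2, r2 → r3=0x00
body[6] sub  r2, r2, #37 → r2=0xec
epilogue: pop r3=0xce, sp=0x97
epilogue: pop r2=0x2a, sp=0x98
r3 is callee-saved → restored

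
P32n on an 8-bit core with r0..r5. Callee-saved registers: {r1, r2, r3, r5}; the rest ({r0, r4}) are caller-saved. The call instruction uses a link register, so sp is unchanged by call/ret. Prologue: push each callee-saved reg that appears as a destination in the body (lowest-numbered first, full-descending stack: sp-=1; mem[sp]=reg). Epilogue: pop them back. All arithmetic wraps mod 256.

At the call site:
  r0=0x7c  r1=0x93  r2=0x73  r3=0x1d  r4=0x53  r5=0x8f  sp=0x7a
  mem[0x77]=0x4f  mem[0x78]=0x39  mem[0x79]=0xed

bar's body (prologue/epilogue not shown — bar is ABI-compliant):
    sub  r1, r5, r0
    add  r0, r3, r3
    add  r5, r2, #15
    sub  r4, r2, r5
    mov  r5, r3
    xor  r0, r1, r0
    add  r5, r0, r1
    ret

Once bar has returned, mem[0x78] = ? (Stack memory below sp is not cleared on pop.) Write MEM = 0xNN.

MEM = 0x8f

prologue: push r1 -> mem[0x79]=0x93, sp=0x79
prologue: push r5 -> mem[0x78]=0x8f, sp=0x78
body[0] sub  r1, r5, r0 -> r1=0x13
body[1] add  r0, r3, r3 -> r0=0x3a
body[2] add  r5, r2, #15 -> r5=0x82
body[3] sub  r4, r2, r5 -> r4=0xf1
body[4] mov  r5, r3 -> r5=0x1d
body[5] xor  r0, r1, r0 -> r0=0x29
body[6] add  r5, r0, r1 -> r5=0x3c
epilogue: pop r5=0x8f, sp=0x79
epilogue: pop r1=0x93, sp=0x7a
prologue pushed ['r1', 'r5'] at ['0x79', '0x78']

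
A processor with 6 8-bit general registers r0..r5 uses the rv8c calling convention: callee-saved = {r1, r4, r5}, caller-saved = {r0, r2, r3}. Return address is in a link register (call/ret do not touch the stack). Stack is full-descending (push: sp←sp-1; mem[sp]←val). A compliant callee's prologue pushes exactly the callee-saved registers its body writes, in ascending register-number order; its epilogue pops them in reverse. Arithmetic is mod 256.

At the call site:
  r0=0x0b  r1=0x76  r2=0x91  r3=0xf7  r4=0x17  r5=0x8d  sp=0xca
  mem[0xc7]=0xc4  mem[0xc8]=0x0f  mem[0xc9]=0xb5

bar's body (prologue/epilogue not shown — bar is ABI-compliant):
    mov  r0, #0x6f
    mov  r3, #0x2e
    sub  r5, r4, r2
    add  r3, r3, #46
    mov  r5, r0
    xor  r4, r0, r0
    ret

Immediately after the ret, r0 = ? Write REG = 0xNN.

REG = 0x6f

prologue: push r4 -> mem[0xc9]=0x17, sp=0xc9
prologue: push r5 -> mem[0xc8]=0x8d, sp=0xc8
body[0] mov  r0, #0x6f -> r0=0x6f
body[1] mov  r3, #0x2e -> r3=0x2e
body[2] sub  r5, r4, r2 -> r5=0x86
body[3] add  r3, r3, #46 -> r3=0x5c
body[4] mov  r5, r0 -> r5=0x6f
body[5] xor  r4, r0, r0 -> r4=0x00
epilogue: pop r5=0x8d, sp=0xc9
epilogue: pop r4=0x17, sp=0xca
r0 is caller-saved -> body value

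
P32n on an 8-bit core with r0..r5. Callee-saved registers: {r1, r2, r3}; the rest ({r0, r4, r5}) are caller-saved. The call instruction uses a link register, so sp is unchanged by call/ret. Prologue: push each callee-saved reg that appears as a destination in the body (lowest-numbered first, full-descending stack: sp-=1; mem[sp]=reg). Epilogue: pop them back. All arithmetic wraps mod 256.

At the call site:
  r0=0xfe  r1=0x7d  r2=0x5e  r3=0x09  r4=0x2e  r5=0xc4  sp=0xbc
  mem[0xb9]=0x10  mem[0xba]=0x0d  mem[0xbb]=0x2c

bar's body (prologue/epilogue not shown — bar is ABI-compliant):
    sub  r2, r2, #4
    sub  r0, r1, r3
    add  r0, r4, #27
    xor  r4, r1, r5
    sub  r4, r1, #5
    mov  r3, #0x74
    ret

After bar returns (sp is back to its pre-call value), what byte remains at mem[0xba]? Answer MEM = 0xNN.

prologue: push r2 → mem[0xbb]=0x5e, sp=0xbb
prologue: push r3 → mem[0xba]=0x09, sp=0xba
body[0] sub  r2, r2, #4 → r2=0x5a
body[1] sub  r0, r1, r3 → r0=0x74
body[2] add  r0, r4, #27 → r0=0x49
body[3] xor  r4, r1, r5 → r4=0xb9
body[4] sub  r4, r1, #5 → r4=0x78
body[5] mov  r3, #0x74 → r3=0x74
epilogue: pop r3=0x09, sp=0xbb
epilogue: pop r2=0x5e, sp=0xbc
prologue pushed ['r2', 'r3'] at ['0xbb', '0xba']

MEM = 0x09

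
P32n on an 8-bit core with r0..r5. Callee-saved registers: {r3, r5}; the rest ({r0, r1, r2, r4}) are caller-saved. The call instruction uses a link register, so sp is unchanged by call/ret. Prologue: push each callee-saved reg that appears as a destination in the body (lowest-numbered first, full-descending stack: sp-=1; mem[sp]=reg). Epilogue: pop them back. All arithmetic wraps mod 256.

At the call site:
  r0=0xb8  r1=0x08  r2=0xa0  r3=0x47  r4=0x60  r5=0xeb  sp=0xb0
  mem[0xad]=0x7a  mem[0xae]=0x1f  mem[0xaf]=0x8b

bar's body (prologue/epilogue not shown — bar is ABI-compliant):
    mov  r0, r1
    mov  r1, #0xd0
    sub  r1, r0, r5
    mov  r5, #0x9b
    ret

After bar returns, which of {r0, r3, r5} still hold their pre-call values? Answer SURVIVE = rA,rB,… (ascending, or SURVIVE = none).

prologue: push r5 → mem[0xaf]=0xeb, sp=0xaf
body[0] mov  r0, r1 → r0=0x08
body[1] mov  r1, #0xd0 → r1=0xd0
body[2] sub  r1, r0, r5 → r1=0x1d
body[3] mov  r5, #0x9b → r5=0x9b
epilogue: pop r5=0xeb, sp=0xb0
r0: caller-saved, written=True
r3: callee-saved, written=False
r5: callee-saved, written=True

SURVIVE = r3,r5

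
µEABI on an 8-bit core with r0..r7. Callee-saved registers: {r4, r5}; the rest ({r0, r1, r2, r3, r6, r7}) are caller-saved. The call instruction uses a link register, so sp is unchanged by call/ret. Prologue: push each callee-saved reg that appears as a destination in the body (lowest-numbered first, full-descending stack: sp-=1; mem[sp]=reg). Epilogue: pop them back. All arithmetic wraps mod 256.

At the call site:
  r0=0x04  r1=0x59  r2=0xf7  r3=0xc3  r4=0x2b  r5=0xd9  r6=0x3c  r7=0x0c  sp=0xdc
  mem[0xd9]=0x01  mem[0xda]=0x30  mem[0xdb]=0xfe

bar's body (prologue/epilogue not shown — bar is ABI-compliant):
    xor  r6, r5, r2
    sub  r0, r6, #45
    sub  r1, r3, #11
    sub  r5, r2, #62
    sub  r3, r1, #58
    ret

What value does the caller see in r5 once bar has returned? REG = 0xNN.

prologue: push r5 -> mem[0xdb]=0xd9, sp=0xdb
body[0] xor  r6, r5, r2 -> r6=0x2e
body[1] sub  r0, r6, #45 -> r0=0x01
body[2] sub  r1, r3, #11 -> r1=0xb8
body[3] sub  r5, r2, #62 -> r5=0xb9
body[4] sub  r3, r1, #58 -> r3=0x7e
epilogue: pop r5=0xd9, sp=0xdc
r5 is callee-saved -> restored

REG = 0xd9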